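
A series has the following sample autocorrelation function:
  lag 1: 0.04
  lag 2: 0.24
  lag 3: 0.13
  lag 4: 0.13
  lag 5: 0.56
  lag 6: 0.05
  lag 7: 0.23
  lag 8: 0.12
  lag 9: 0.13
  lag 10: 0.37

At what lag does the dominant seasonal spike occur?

5

The largest autocorrelation is r_5 = 0.56, with a weaker echo at lag 10 (0.37); the remaining lags stay at or below 0.24.
The dominant spike at lag 5 indicates a seasonal period of 5.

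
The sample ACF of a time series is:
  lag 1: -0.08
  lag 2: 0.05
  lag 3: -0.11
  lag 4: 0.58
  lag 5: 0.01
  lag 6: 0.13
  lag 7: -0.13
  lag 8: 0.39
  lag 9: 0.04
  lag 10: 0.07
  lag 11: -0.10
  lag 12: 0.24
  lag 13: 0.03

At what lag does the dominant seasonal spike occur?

The largest autocorrelation is r_4 = 0.58, with weaker echoes at lags 8 (0.39) and 12 (0.24); the remaining lags stay at or below 0.13.
The dominant spike at lag 4 indicates a seasonal period of 4.

4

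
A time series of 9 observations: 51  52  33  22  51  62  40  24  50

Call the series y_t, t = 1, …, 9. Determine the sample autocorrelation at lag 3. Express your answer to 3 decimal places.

-0.157

Mean ȳ = (51 + 52 + 33 + 22 + 51 + 62 + 40 + 24 + 50)/9 = 42.7778
Σ(y_t−ȳ)(y_{t+3}−ȳ) = (-170.8395) + (75.8272) + (-187.9506) + (57.7160) + (-154.3951) + (138.8272) = -240.8148
Denominator Σ(y_t−ȳ)² = 1529.5556
r_3 = -240.8148 / 1529.5556 = -0.157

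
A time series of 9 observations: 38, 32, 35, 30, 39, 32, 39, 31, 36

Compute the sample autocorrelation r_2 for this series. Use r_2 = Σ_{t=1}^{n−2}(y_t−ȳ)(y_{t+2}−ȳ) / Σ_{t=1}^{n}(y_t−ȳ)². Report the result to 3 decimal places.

0.618

Mean ȳ = (38 + 32 + 35 + 30 + 39 + 32 + 39 + 31 + 36)/9 = 34.6667
Σ(y_t−ȳ)(y_{t+2}−ȳ) = (1.1111) + (12.4444) + (1.4444) + (12.4444) + (18.7778) + (9.7778) + (5.7778) = 61.7778
Denominator Σ(y_t−ȳ)² = 100.0000
r_2 = 61.7778 / 100.0000 = 0.618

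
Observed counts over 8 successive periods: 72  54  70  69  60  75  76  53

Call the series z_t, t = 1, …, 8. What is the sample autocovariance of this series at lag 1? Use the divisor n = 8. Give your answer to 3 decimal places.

Mean z̄ = (72 + 54 + 70 + 69 + 60 + 75 + 76 + 53)/8 = 66.1250
Σ_{t=1}^{7}(z_t−z̄)(z_{t+1}−z̄) = -221.0156
γ_1 = -221.0156 / 8 = -27.627

-27.627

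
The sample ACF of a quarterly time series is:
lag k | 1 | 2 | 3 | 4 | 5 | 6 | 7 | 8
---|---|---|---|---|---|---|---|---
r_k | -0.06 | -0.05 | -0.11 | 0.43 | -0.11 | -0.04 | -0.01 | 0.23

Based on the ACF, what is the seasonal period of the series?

The largest autocorrelation is r_4 = 0.43, with a weaker echo at lag 8 (0.23); the remaining lags stay at or below -0.01.
The dominant spike at lag 4 indicates a seasonal period of 4.

4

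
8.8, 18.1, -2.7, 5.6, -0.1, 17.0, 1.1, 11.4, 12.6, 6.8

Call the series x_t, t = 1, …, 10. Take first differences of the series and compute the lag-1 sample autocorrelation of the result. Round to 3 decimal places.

First differences Δx: 9.3, -20.8, 8.3, -5.7, 17.1, -15.9, 10.3, 1.2, -5.8
Mean of differences = -0.2222
Numerator Σ(Δx_t−Δx̄)(Δx_{t+1}−Δx̄) = -942.3916
Denominator Σ(Δx_t−Δx̄)² = 1306.4556
r_1(Δx) = -942.3916 / 1306.4556 = -0.721

-0.721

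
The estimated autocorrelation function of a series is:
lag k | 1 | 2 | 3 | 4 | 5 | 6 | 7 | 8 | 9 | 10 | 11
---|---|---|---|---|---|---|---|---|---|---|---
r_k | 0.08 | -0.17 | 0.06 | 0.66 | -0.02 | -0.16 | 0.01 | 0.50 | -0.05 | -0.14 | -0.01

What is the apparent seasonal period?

4

The largest autocorrelation is r_4 = 0.66, with a weaker echo at lag 8 (0.50); the remaining lags stay at or below 0.08.
The dominant spike at lag 4 indicates a seasonal period of 4.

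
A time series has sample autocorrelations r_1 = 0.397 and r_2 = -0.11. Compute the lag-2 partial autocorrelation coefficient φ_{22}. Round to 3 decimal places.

-0.318

φ_{22} = (r_2 − r_1²) / (1 − r_1²)
r_1² = (0.397)² = 0.157609
Numerator = -0.11 − 0.1576 = -0.2676; denominator = 1 − 0.1576 = 0.8424
φ_{22} = -0.2676 / 0.8424 = -0.318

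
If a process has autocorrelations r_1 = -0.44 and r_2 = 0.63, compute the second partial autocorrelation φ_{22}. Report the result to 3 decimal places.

0.541

φ_{22} = (r_2 − r_1²) / (1 − r_1²)
r_1² = (-0.44)² = 0.1936
Numerator = 0.63 − 0.1936 = 0.4364; denominator = 1 − 0.1936 = 0.8064
φ_{22} = 0.4364 / 0.8064 = 0.541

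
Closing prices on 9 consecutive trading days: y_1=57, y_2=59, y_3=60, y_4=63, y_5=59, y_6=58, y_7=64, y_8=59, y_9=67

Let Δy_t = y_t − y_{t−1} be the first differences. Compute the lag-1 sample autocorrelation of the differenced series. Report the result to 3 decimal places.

-0.561

First differences Δy: 2, 1, 3, -4, -1, 6, -5, 8
Mean of differences = 1.2500
Numerator Σ(Δy_t−Δȳ)(Δy_{t+1}−Δȳ) = -80.5625
Denominator Σ(Δy_t−Δȳ)² = 143.5000
r_1(Δy) = -80.5625 / 143.5000 = -0.561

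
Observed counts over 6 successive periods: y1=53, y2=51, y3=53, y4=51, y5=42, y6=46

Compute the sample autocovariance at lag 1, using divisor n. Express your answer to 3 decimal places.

Mean ȳ = (53 + 51 + 53 + 51 + 42 + 46)/6 = 49.3333
Deviations: 3.6667, 1.6667, 3.6667, 1.6667, -7.3333, -3.3333
Σ_{t=1}^{5}(y_t−ȳ)(y_{t+1}−ȳ) = 30.5556
γ_1 = 30.5556 / 6 = 5.093

5.093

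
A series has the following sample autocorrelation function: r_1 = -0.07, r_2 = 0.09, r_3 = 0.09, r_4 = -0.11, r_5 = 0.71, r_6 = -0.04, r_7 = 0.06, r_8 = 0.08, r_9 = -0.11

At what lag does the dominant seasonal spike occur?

The largest autocorrelation is r_5 = 0.71; the remaining lags stay at or below 0.09.
The dominant spike at lag 5 indicates a seasonal period of 5.

5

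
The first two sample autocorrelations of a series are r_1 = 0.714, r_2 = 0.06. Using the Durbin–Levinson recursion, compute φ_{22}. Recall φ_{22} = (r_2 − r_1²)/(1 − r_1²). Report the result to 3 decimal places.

-0.918

φ_{22} = (r_2 − r_1²) / (1 − r_1²)
r_1² = (0.714)² = 0.509796
Numerator = 0.06 − 0.5098 = -0.4498; denominator = 1 − 0.5098 = 0.4902
φ_{22} = -0.4498 / 0.4902 = -0.918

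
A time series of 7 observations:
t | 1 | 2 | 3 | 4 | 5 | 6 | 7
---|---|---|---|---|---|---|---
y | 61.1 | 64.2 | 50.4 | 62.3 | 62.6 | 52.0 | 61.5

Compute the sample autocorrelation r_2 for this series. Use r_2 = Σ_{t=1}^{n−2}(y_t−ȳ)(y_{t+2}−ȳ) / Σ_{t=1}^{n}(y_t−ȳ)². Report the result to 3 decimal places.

-0.248

Mean ȳ = (61.1 + 64.2 + 50.4 + 62.3 + 62.6 + 52.0 + 61.5)/7 = 59.1571
Deviations from mean: 1.9429, 5.0429, -8.7571, 3.1429, 3.4429, -7.1571, 2.3429
Σ(y_t−ȳ)(y_{t+2}−ȳ) = (-17.0139) + (15.8490) + (-30.1496) + (-22.4939) + (8.0661) = -45.7422
Denominator Σ(y_t−ȳ)² = 184.3371
r_2 = -45.7422 / 184.3371 = -0.248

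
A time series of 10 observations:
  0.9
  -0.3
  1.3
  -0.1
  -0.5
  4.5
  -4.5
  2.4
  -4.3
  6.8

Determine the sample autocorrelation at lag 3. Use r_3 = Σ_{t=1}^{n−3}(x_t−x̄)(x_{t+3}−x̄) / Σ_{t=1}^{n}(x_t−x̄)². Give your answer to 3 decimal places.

Mean x̄ = (0.9 − 0.3 + 1.3 − 0.1 − 0.5 + 4.5 − 4.5 + 2.4 − 4.3 + 6.8)/10 = 0.6200
Numerator Σ_{t=1}^{7}(x_t−x̄)(x_{t+3}−x̄) = -45.5712
Denominator Σ(x_t−x̄)² = 109.9960
r_3 = -45.5712 / 109.9960 = -0.414

-0.414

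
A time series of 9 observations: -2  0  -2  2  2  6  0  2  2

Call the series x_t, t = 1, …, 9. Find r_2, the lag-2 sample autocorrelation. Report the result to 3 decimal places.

0.259

Mean x̄ = (-2 + 0 − 2 + 2 + 2 + 6 + 0 + 2 + 2)/9 = 1.1111
Numerator Σ_{t=1}^{7}(x_t−x̄)(x_{t+2}−x̄) = 12.6420
Denominator Σ(x_t−x̄)² = 48.8889
r_2 = 12.6420 / 48.8889 = 0.259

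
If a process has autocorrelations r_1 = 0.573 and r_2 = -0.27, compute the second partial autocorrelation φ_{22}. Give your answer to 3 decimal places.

-0.891

φ_{22} = (r_2 − r_1²) / (1 − r_1²)
r_1² = (0.573)² = 0.328329
Numerator = -0.27 − 0.3283 = -0.5983; denominator = 1 − 0.3283 = 0.6717
φ_{22} = -0.5983 / 0.6717 = -0.891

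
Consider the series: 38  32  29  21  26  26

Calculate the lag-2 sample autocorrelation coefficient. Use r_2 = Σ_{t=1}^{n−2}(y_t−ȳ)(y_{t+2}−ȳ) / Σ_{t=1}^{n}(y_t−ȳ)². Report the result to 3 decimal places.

Mean ȳ = (38 + 32 + 29 + 21 + 26 + 26)/6 = 28.6667
Numerator Σ_{t=1}^{4}(y_t−ȳ)(y_{t+2}−ȳ) = -2.8889
Denominator Σ(y_t−ȳ)² = 171.3333
r_2 = -2.8889 / 171.3333 = -0.017

-0.017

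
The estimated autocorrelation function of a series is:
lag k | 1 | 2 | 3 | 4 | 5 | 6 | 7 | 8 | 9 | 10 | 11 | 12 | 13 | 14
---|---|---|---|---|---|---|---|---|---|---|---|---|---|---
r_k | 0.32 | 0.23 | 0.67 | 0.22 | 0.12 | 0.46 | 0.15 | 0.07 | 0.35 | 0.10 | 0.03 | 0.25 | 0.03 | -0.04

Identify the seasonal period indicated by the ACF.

3

The largest autocorrelation is r_3 = 0.67, with weaker echoes at lags 6 (0.46) and 9 (0.35); the remaining lags stay at or below 0.32. The elevated value at lag 1 (0.32), dropping to 0.23 at lag 2, reflects decaying short-term dependence rather than seasonality.
The dominant spike at lag 3 indicates a seasonal period of 3.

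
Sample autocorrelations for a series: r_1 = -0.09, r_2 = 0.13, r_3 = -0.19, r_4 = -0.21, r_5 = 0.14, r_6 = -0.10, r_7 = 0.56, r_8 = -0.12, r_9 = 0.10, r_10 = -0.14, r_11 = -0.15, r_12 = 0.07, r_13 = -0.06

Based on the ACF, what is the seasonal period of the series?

7

The largest autocorrelation is r_7 = 0.56; the remaining lags stay at or below 0.14.
The dominant spike at lag 7 indicates a seasonal period of 7.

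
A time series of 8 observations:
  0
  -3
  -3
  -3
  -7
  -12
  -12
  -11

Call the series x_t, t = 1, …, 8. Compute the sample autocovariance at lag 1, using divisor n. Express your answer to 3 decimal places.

Mean x̄ = (0 − 3 − 3 − 3 − 7 − 12 − 12 − 11)/8 = -6.3750
Deviations: 6.3750, 3.3750, 3.3750, 3.3750, -0.6250, -5.6250, -5.6250, -4.6250
Σ_{t=1}^{7}(x_t−x̄)(x_{t+1}−x̄) = 103.3594
γ_1 = 103.3594 / 8 = 12.920

12.920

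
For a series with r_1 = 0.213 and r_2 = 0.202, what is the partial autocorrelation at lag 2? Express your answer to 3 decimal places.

0.164

φ_{22} = (r_2 − r_1²) / (1 − r_1²)
r_1² = (0.213)² = 0.045369
Numerator = 0.202 − 0.0454 = 0.1566; denominator = 1 − 0.0454 = 0.9546
φ_{22} = 0.1566 / 0.9546 = 0.164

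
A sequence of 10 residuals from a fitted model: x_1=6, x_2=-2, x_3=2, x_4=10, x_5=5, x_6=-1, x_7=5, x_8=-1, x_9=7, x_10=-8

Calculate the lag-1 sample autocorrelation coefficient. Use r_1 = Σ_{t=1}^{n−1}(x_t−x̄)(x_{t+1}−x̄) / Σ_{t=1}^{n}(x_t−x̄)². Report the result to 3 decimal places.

-0.339

Mean x̄ = (6 − 2 + 2 + 10 + 5 − 1 + 5 − 1 + 7 − 8)/10 = 2.3000
Numerator Σ_{t=1}^{9}(x_t−x̄)(x_{t+1}−x̄) = -86.7900
Denominator Σ(x_t−x̄)² = 256.1000
r_1 = -86.7900 / 256.1000 = -0.339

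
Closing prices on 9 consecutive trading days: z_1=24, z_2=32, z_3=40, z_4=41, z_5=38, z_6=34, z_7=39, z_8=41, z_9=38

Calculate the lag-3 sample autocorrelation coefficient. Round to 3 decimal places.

Mean z̄ = (24 + 32 + 40 + 41 + 38 + 34 + 39 + 41 + 38)/9 = 36.3333
Σ(z_t−z̄)(z_{t+3}−z̄) = (-57.5556) + (-7.2222) + (-8.5556) + (12.4444) + (7.7778) + (-3.8889) = -57.0000
Denominator Σ(z_t−z̄)² = 246.0000
r_3 = -57.0000 / 246.0000 = -0.232

-0.232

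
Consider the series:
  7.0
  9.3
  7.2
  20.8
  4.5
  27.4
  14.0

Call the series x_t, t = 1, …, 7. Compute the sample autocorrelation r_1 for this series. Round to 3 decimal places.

Mean x̄ = (7.0 + 9.3 + 7.2 + 20.8 + 4.5 + 27.4 + 14.0)/7 = 12.8857
Σ(x_t−x̄)(x_{t+1}−x̄) = (21.1045) + (20.3873) + (-44.9984) + (-66.3669) + (-121.7127) + (16.1731) = -175.4131
Denominator Σ(x_t−x̄)² = 424.6886
r_1 = -175.4131 / 424.6886 = -0.413

-0.413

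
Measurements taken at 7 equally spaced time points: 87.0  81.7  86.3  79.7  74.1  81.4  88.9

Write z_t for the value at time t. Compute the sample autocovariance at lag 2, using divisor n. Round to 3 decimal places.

-8.810

Mean z̄ = (87.0 + 81.7 + 86.3 + 79.7 + 74.1 + 81.4 + 88.9)/7 = 82.7286
Σ_{t=1}^{5}(z_t−z̄)(z_{t+2}−z̄) = -61.6731
γ_2 = -61.6731 / 7 = -8.810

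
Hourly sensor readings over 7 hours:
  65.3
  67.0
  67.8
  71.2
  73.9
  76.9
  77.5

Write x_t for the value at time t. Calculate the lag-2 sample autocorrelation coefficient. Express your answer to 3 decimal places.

Mean x̄ = (65.3 + 67.0 + 67.8 + 71.2 + 73.9 + 76.9 + 77.5)/7 = 71.3714
Deviations from mean: -6.0714, -4.3714, -3.5714, -0.1714, 2.5286, 5.5286, 6.1286
Σ(x_t−x̄)(x_{t+2}−x̄) = (21.6837) + (0.7494) + (-9.0306) + (-0.9478) + (15.4965) = 27.9512
Denominator Σ(x_t−x̄)² = 143.2743
r_2 = 27.9512 / 143.2743 = 0.195

0.195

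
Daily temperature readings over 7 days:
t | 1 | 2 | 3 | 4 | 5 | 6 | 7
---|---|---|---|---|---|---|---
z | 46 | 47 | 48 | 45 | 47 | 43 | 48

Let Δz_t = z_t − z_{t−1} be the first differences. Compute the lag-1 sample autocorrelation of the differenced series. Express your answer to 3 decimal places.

First differences Δz: 1, 1, -3, 2, -4, 5
Mean of differences = 0.3333
Numerator Σ(Δz_t−Δz̄)(Δz_{t+1}−Δz̄) = -34.7778
Denominator Σ(Δz_t−Δz̄)² = 55.3333
r_1(Δz) = -34.7778 / 55.3333 = -0.629

-0.629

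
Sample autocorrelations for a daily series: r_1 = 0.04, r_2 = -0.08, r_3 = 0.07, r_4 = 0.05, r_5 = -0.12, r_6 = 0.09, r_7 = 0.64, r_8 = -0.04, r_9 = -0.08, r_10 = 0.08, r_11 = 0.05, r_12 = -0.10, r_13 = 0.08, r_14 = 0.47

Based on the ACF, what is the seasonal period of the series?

7

The largest autocorrelation is r_7 = 0.64, with a weaker echo at lag 14 (0.47); the remaining lags stay at or below 0.09.
The dominant spike at lag 7 indicates a seasonal period of 7.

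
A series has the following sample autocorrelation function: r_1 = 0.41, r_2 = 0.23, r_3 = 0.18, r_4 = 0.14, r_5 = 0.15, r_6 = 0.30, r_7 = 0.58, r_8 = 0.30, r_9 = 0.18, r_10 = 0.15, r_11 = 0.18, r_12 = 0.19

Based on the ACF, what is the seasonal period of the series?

The largest autocorrelation is r_7 = 0.58; the remaining lags stay at or below 0.41. The elevated value at lag 1 (0.41), dropping to 0.23 at lag 2, reflects decaying short-term dependence rather than seasonality.
The dominant spike at lag 7 indicates a seasonal period of 7.

7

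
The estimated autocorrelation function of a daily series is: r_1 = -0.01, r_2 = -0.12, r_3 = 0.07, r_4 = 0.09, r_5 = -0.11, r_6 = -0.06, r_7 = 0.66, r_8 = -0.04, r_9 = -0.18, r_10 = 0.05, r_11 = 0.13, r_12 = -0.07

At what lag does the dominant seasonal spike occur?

The largest autocorrelation is r_7 = 0.66; the remaining lags stay at or below 0.13.
The dominant spike at lag 7 indicates a seasonal period of 7.

7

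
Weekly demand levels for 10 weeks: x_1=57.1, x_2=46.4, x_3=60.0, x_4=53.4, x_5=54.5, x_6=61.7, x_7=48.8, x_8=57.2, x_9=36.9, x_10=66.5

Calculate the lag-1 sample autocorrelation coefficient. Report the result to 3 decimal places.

Mean x̄ = (57.1 + 46.4 + 60.0 + 53.4 + 54.5 + 61.7 + 48.8 + 57.2 + 36.9 + 66.5)/10 = 54.2500
Numerator Σ_{t=1}^{9}(x_t−x̄)(x_{t+1}−x̄) = -391.1475
Denominator Σ(x_t−x̄)² = 648.5850
r_1 = -391.1475 / 648.5850 = -0.603

-0.603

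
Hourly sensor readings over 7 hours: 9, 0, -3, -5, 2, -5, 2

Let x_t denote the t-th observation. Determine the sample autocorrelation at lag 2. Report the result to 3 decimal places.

-0.027

Mean x̄ = (9 + 0 − 3 − 5 + 2 − 5 + 2)/7 = 0.0000
Deviations from mean: 9.0000, 0.0000, -3.0000, -5.0000, 2.0000, -5.0000, 2.0000
Σ(x_t−x̄)(x_{t+2}−x̄) = (-27.0000) + (0.0000) + (-6.0000) + (25.0000) + (4.0000) = -4.0000
Denominator Σ(x_t−x̄)² = 148.0000
r_2 = -4.0000 / 148.0000 = -0.027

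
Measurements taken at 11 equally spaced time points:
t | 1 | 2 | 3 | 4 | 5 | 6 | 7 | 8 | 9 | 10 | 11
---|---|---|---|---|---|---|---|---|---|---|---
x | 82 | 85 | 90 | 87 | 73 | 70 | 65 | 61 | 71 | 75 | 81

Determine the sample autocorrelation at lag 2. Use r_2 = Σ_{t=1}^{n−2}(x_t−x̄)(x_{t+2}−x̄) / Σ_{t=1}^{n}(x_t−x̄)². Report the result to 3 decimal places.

0.284

Mean x̄ = (82 + 85 + 90 + 87 + 73 + 70 + 65 + 61 + 71 + 75 + 81)/11 = 76.3636
Numerator Σ_{t=1}^{9}(x_t−x̄)(x_{t+2}−x̄) = 248.1901
Denominator Σ(x_t−x̄)² = 874.5455
r_2 = 248.1901 / 874.5455 = 0.284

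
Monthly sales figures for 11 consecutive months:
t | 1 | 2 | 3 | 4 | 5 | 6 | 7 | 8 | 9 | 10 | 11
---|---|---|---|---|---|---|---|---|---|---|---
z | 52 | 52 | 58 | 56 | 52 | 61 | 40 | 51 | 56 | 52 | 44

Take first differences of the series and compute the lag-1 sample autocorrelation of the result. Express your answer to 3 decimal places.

-0.494

First differences Δz: 0, 6, -2, -4, 9, -21, 11, 5, -4, -8
Mean of differences = -0.8000
Numerator Σ(Δz_t−Δz̄)(Δz_{t+1}−Δz̄) = -393.6400
Denominator Σ(Δz_t−Δz̄)² = 797.6000
r_1(Δz) = -393.6400 / 797.6000 = -0.494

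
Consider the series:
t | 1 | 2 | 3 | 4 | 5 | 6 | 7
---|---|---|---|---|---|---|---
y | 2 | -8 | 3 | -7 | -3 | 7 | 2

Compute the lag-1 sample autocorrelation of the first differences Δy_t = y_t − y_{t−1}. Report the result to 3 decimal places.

First differences Δy: -10, 11, -10, 4, 10, -5
Mean of differences = 0.0000
Numerator Σ(Δy_t−Δȳ)(Δy_{t+1}−Δȳ) = -270.0000
Denominator Σ(Δy_t−Δȳ)² = 462.0000
r_1(Δy) = -270.0000 / 462.0000 = -0.584

-0.584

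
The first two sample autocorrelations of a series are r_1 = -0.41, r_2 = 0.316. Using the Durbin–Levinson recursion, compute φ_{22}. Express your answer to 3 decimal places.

0.178

φ_{22} = (r_2 − r_1²) / (1 − r_1²)
r_1² = (-0.41)² = 0.1681
Numerator = 0.316 − 0.1681 = 0.1479; denominator = 1 − 0.1681 = 0.8319
φ_{22} = 0.1479 / 0.8319 = 0.178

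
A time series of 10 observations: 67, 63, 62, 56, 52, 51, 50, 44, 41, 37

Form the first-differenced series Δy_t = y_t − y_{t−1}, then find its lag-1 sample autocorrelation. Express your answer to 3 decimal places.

-0.295

First differences Δy: -4, -1, -6, -4, -1, -1, -6, -3, -4
Mean of differences = -3.3333
Numerator Σ(Δy_t−Δȳ)(Δy_{t+1}−Δȳ) = -9.4444
Denominator Σ(Δy_t−Δȳ)² = 32.0000
r_1(Δy) = -9.4444 / 32.0000 = -0.295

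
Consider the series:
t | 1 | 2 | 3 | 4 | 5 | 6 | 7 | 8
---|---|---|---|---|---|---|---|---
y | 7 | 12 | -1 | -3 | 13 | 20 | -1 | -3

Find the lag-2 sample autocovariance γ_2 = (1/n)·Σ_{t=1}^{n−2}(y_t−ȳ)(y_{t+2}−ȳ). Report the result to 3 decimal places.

-51.125

Mean ȳ = (7 + 12 − 1 − 3 + 13 + 20 − 1 − 3)/8 = 5.5000
Σ_{t=1}^{6}(y_t−ȳ)(y_{t+2}−ȳ) = -409.0000
γ_2 = -409.0000 / 8 = -51.125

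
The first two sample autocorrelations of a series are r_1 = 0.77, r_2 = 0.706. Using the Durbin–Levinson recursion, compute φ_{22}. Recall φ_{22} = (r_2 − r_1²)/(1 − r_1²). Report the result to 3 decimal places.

φ_{22} = (r_2 − r_1²) / (1 − r_1²)
r_1² = (0.77)² = 0.5929
Numerator = 0.706 − 0.5929 = 0.1131; denominator = 1 − 0.5929 = 0.4071
φ_{22} = 0.1131 / 0.4071 = 0.278

0.278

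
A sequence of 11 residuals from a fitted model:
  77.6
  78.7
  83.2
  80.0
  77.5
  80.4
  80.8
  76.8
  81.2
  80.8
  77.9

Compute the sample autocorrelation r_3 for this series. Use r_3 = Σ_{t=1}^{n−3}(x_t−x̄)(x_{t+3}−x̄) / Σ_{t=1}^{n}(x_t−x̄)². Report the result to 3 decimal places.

0.451

Mean x̄ = (77.6 + 78.7 + 83.2 + 80.0 + 77.5 + 80.4 + 80.8 + 76.8 + 81.2 + 80.8 + 77.9)/11 = 79.5364
Numerator Σ_{t=1}^{8}(x_t−x̄)(x_{t+3}−x̄) = 17.6388
Denominator Σ(x_t−x̄)² = 39.1055
r_3 = 17.6388 / 39.1055 = 0.451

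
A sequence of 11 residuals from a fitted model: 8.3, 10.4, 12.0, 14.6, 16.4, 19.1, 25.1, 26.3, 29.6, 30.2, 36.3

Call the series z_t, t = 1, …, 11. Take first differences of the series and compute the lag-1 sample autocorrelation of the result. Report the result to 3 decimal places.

-0.416

First differences Δz: 2.1, 1.6, 2.6, 1.8, 2.7, 6.0, 1.2, 3.3, 0.6, 6.1
Mean of differences = 2.8000
Numerator Σ(Δz_t−Δz̄)(Δz_{t+1}−Δz̄) = -13.2200
Denominator Σ(Δz_t−Δz̄)² = 31.7600
r_1(Δz) = -13.2200 / 31.7600 = -0.416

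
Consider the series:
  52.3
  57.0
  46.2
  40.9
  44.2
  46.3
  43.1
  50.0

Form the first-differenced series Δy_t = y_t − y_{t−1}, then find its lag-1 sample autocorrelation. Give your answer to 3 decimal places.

First differences Δy: 4.7, -10.8, -5.3, 3.3, 2.1, -3.2, 6.9
Mean of differences = -0.3286
Numerator Σ(Δy_t−Δȳ)(Δy_{t+1}−Δȳ) = -37.5551
Denominator Σ(Δy_t−Δȳ)² = 239.2143
r_1(Δy) = -37.5551 / 239.2143 = -0.157

-0.157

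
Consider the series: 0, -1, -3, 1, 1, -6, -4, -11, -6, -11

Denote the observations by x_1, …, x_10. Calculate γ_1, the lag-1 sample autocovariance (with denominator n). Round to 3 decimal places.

6.300

Mean x̄ = (0 − 1 − 3 + 1 + 1 − 6 − 4 − 11 − 6 − 11)/10 = -4.0000
Σ_{t=1}^{9}(x_t−x̄)(x_{t+1}−x̄) = 63.0000
γ_1 = 63.0000 / 10 = 6.300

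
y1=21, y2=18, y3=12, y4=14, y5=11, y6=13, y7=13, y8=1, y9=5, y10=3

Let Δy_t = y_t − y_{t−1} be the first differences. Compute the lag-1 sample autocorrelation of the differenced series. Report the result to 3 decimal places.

-0.484

First differences Δy: -3, -6, 2, -3, 2, 0, -12, 4, -2
Mean of differences = -2.0000
Numerator Σ(Δy_t−Δȳ)(Δy_{t+1}−Δȳ) = -92.0000
Denominator Σ(Δy_t−Δȳ)² = 190.0000
r_1(Δy) = -92.0000 / 190.0000 = -0.484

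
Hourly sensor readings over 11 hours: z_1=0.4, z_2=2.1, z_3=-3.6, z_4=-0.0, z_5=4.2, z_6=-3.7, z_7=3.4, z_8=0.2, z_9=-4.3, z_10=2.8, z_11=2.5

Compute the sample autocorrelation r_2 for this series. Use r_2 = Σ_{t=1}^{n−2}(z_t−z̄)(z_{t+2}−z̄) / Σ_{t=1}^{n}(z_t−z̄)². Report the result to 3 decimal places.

Mean z̄ = (0.4 + 2.1 − 3.6 − 0.0 + 4.2 − 3.7 + 3.4 + 0.2 − 4.3 + 2.8 + 2.5)/11 = 0.3636
Numerator Σ_{t=1}^{9}(z_t−z̄)(z_{t+2}−z̄) = -26.7126
Denominator Σ(z_t−z̄)² = 91.5855
r_2 = -26.7126 / 91.5855 = -0.292

-0.292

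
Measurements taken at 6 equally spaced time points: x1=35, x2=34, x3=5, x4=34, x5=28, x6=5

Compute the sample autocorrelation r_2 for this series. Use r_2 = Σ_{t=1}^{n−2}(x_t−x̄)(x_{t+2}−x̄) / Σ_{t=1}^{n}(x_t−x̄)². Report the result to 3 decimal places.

Mean x̄ = (35 + 34 + 5 + 34 + 28 + 5)/6 = 23.5000
Deviations from mean: 11.5000, 10.5000, -18.5000, 10.5000, 4.5000, -18.5000
Σ(x_t−x̄)(x_{t+2}−x̄) = (-212.7500) + (110.2500) + (-83.2500) + (-194.2500) = -380.0000
Denominator Σ(x_t−x̄)² = 1057.5000
r_2 = -380.0000 / 1057.5000 = -0.359

-0.359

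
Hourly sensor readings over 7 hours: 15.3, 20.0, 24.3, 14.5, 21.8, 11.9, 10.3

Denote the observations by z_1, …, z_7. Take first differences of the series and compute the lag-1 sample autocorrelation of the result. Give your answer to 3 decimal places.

First differences Δz: 4.7, 4.3, -9.8, 7.3, -9.9, -1.6
Mean of differences = -0.8333
Numerator Σ(Δz_t−Δz̄)(Δz_{t+1}−Δz̄) = -157.3444
Denominator Σ(Δz_t−Δz̄)² = 286.3133
r_1(Δz) = -157.3444 / 286.3133 = -0.550

-0.550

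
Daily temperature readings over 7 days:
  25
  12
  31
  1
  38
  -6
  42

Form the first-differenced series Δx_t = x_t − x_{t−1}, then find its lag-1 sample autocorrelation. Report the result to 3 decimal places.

First differences Δx: -13, 19, -30, 37, -44, 48
Mean of differences = 2.8333
Numerator Σ(Δx_t−Δx̄)(Δx_{t+1}−Δx̄) = -5624.0278
Denominator Σ(Δx_t−Δx̄)² = 6990.8333
r_1(Δx) = -5624.0278 / 6990.8333 = -0.804

-0.804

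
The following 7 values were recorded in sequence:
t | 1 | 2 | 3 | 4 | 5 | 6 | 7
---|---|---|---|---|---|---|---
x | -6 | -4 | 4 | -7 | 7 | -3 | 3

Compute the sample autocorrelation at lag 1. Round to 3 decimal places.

-0.572

Mean x̄ = (-6 − 4 + 4 − 7 + 7 − 3 + 3)/7 = -0.8571
Deviations from mean: -5.1429, -3.1429, 4.8571, -6.1429, 7.8571, -2.1429, 3.8571
Σ(x_t−x̄)(x_{t+1}−x̄) = (16.1633) + (-15.2653) + (-29.8367) + (-48.2653) + (-16.8367) + (-8.2653) = -102.3061
Denominator Σ(x_t−x̄)² = 178.8571
r_1 = -102.3061 / 178.8571 = -0.572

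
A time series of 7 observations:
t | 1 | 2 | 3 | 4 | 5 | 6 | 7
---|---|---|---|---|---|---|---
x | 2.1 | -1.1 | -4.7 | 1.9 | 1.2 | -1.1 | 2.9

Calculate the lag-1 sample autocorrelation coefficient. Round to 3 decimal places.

Mean x̄ = (2.1 − 1.1 − 4.7 + 1.9 + 1.2 − 1.1 + 2.9)/7 = 0.1714
Deviations from mean: 1.9286, -1.2714, -4.8714, 1.7286, 1.0286, -1.2714, 2.7286
Σ(x_t−x̄)(x_{t+1}−x̄) = (-2.4520) + (6.1937) + (-8.4206) + (1.7780) + (-1.3078) + (-3.4692) = -7.6780
Denominator Σ(x_t−x̄)² = 42.1743
r_1 = -7.6780 / 42.1743 = -0.182

-0.182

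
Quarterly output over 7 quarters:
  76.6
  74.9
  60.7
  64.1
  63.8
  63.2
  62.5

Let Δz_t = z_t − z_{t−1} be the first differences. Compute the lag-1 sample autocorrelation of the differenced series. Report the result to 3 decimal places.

First differences Δz: -1.7, -14.2, 3.4, -0.3, -0.6, -0.7
Mean of differences = -2.3500
Numerator Σ(Δz_t−Δz̄)(Δz_{t+1}−Δz̄) = -57.5775
Denominator Σ(Δz_t−Δz̄)² = 183.8950
r_1(Δz) = -57.5775 / 183.8950 = -0.313

-0.313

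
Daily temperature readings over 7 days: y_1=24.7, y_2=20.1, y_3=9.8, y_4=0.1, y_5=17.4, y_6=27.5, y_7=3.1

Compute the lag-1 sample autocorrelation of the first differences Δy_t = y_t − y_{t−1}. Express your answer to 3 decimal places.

First differences Δy: -4.6, -10.3, -9.7, 17.3, 10.1, -24.4
Mean of differences = -3.6000
Numerator Σ(Δy_t−Δȳ)(Δy_{t+1}−Δȳ) = -78.5500
Denominator Σ(Δy_t−Δȳ)² = 1140.2400
r_1(Δy) = -78.5500 / 1140.2400 = -0.069

-0.069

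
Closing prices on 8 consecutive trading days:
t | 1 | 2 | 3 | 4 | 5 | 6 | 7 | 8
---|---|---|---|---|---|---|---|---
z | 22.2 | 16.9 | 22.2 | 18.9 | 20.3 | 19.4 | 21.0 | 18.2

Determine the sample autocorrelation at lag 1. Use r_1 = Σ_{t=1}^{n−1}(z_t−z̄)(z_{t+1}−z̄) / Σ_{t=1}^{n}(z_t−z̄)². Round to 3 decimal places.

Mean z̄ = (22.2 + 16.9 + 22.2 + 18.9 + 20.3 + 19.4 + 21.0 + 18.2)/8 = 19.8875
Deviations from mean: 2.3125, -2.9875, 2.3125, -0.9875, 0.4125, -0.4875, 1.1125, -1.6875
Σ(z_t−z̄)(z_{t+1}−z̄) = (-6.9086) + (-6.9086) + (-2.2836) + (-0.4073) + (-0.2011) + (-0.5423) + (-1.8773) = -19.1289
Denominator Σ(z_t−z̄)² = 25.0888
r_1 = -19.1289 / 25.0888 = -0.762

-0.762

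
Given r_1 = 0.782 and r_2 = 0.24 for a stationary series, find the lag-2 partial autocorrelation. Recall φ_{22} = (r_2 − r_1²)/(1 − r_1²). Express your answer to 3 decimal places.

-0.956

φ_{22} = (r_2 − r_1²) / (1 − r_1²)
r_1² = (0.782)² = 0.611524
Numerator = 0.24 − 0.6115 = -0.3715; denominator = 1 − 0.6115 = 0.3885
φ_{22} = -0.3715 / 0.3885 = -0.956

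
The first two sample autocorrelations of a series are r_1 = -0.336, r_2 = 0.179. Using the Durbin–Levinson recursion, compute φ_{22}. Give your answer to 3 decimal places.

φ_{22} = (r_2 − r_1²) / (1 − r_1²)
r_1² = (-0.336)² = 0.112896
Numerator = 0.179 − 0.1129 = 0.0661; denominator = 1 − 0.1129 = 0.8871
φ_{22} = 0.0661 / 0.8871 = 0.075

0.075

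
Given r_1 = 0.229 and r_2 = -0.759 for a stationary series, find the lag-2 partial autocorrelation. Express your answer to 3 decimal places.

-0.856

φ_{22} = (r_2 − r_1²) / (1 − r_1²)
r_1² = (0.229)² = 0.052441
Numerator = -0.759 − 0.0524 = -0.8114; denominator = 1 − 0.0524 = 0.9476
φ_{22} = -0.8114 / 0.9476 = -0.856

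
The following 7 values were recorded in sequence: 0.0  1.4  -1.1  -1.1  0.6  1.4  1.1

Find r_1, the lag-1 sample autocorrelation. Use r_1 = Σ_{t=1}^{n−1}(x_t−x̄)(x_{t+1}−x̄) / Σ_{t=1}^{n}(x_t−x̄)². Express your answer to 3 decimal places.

0.124

Mean x̄ = (0.0 + 1.4 − 1.1 − 1.1 + 0.6 + 1.4 + 1.1)/7 = 0.3286
Deviations from mean: -0.3286, 1.0714, -1.4286, -1.4286, 0.2714, 1.0714, 0.7714
Numerator Σ_{t=1}^{6}(x_t−x̄)(x_{t+1}−x̄) = 0.8878
Denominator Σ(x_t−x̄)² = 7.1543
r_1 = 0.8878 / 7.1543 = 0.124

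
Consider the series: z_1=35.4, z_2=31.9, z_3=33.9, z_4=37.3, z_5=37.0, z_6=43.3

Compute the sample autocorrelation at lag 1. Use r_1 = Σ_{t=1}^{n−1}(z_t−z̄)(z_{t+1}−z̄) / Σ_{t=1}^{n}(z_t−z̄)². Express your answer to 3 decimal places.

0.243

Mean z̄ = (35.4 + 31.9 + 33.9 + 37.3 + 37.0 + 43.3)/6 = 36.4667
Deviations from mean: -1.0667, -4.5667, -2.5667, 0.8333, 0.5333, 6.8333
Σ(z_t−z̄)(z_{t+1}−z̄) = (4.8711) + (11.7211) + (-2.1389) + (0.4444) + (3.6444) = 18.5422
Denominator Σ(z_t−z̄)² = 76.2533
r_1 = 18.5422 / 76.2533 = 0.243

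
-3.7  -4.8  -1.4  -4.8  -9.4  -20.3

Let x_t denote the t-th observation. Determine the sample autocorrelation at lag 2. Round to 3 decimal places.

-0.071

Mean x̄ = (-3.7 − 4.8 − 1.4 − 4.8 − 9.4 − 20.3)/6 = -7.4000
Numerator Σ_{t=1}^{4}(x_t−x̄)(x_{t+2}−x̄) = -16.5800
Denominator Σ(x_t−x̄)² = 233.6200
r_2 = -16.5800 / 233.6200 = -0.071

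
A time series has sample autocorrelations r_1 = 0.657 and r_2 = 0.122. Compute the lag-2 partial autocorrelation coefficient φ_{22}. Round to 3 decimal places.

φ_{22} = (r_2 − r_1²) / (1 − r_1²)
r_1² = (0.657)² = 0.431649
Numerator = 0.122 − 0.4316 = -0.3096; denominator = 1 − 0.4316 = 0.5684
φ_{22} = -0.3096 / 0.5684 = -0.545

-0.545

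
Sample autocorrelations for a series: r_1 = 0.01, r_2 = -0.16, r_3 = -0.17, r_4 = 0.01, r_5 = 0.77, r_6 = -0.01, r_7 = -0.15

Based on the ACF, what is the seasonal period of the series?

5

The largest autocorrelation is r_5 = 0.77; the remaining lags stay at or below 0.01.
The dominant spike at lag 5 indicates a seasonal period of 5.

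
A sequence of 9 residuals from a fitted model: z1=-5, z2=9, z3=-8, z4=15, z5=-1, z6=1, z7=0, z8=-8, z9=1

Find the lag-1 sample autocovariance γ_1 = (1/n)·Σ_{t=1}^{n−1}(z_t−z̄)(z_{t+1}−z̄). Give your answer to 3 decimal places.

Mean z̄ = (-5 + 9 − 8 + 15 − 1 + 1 + 0 − 8 + 1)/9 = 0.4444
Σ_{t=1}^{8}(z_t−z̄)(z_{t+1}−z̄) = -264.7531
γ_1 = -264.7531 / 9 = -29.417

-29.417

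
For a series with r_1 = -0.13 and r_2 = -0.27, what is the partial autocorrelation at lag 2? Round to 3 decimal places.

φ_{22} = (r_2 − r_1²) / (1 − r_1²)
r_1² = (-0.13)² = 0.0169
Numerator = -0.27 − 0.0169 = -0.2869; denominator = 1 − 0.0169 = 0.9831
φ_{22} = -0.2869 / 0.9831 = -0.292

-0.292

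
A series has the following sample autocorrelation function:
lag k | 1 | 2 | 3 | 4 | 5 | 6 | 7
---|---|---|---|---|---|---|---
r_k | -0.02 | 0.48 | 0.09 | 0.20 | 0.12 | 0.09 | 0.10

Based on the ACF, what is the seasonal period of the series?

The largest autocorrelation is r_2 = 0.48, with a weaker echo at lag 4 (0.20); the remaining lags stay at or below 0.12.
The dominant spike at lag 2 indicates a seasonal period of 2.

2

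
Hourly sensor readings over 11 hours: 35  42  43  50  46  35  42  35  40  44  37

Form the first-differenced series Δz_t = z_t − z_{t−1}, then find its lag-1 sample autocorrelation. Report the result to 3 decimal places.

-0.329

First differences Δz: 7, 1, 7, -4, -11, 7, -7, 5, 4, -7
Mean of differences = 0.2000
Numerator Σ(Δz_t−Δz̄)(Δz_{t+1}−Δz̄) = -139.4400
Denominator Σ(Δz_t−Δz̄)² = 423.6000
r_1(Δz) = -139.4400 / 423.6000 = -0.329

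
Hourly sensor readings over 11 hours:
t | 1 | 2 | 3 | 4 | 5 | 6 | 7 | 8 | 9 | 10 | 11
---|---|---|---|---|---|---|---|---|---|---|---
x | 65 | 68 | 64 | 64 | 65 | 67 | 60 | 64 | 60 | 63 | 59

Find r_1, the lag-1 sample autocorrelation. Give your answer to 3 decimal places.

0.040

Mean x̄ = (65 + 68 + 64 + 64 + 65 + 67 + 60 + 64 + 60 + 63 + 59)/11 = 63.5455
Numerator Σ_{t=1}^{10}(x_t−x̄)(x_{t+1}−x̄) = 3.3388
Denominator Σ(x_t−x̄)² = 82.7273
r_1 = 3.3388 / 82.7273 = 0.040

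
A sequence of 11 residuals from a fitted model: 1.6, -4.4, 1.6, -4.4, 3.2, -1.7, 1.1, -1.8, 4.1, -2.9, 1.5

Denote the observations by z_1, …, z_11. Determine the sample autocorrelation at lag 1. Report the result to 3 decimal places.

-0.781

Mean z̄ = (1.6 − 4.4 + 1.6 − 4.4 + 3.2 − 1.7 + 1.1 − 1.8 + 4.1 − 2.9 + 1.5)/11 = -0.1909
Numerator Σ_{t=1}^{10}(z_t−z̄)(z_{t+1}−z̄) = -69.1392
Denominator Σ(z_t−z̄)² = 88.4891
r_1 = -69.1392 / 88.4891 = -0.781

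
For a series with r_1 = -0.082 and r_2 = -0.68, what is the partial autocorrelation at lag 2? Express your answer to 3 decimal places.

-0.691

φ_{22} = (r_2 − r_1²) / (1 − r_1²)
r_1² = (-0.082)² = 0.006724
Numerator = -0.68 − 0.0067 = -0.6867; denominator = 1 − 0.0067 = 0.9933
φ_{22} = -0.6867 / 0.9933 = -0.691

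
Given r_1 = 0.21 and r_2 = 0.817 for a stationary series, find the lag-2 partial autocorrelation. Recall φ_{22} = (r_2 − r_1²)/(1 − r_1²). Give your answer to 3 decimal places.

0.809

φ_{22} = (r_2 − r_1²) / (1 − r_1²)
r_1² = (0.21)² = 0.0441
Numerator = 0.817 − 0.0441 = 0.7729; denominator = 1 − 0.0441 = 0.9559
φ_{22} = 0.7729 / 0.9559 = 0.809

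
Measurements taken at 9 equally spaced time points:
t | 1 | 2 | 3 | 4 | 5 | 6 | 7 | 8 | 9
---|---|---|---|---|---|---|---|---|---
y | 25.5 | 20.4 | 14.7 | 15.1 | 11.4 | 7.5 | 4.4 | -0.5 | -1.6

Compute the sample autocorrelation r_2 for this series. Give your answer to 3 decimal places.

Mean ȳ = (25.5 + 20.4 + 14.7 + 15.1 + 11.4 + 7.5 + 4.4 − 0.5 − 1.6)/9 = 10.7667
Σ(y_t−ȳ)(y_{t+2}−ȳ) = (57.9511) + (41.7444) + (2.4911) + (-14.1556) + (-4.0322) + (36.8044) + (78.7344) = 199.5378
Denominator Σ(y_t−ȳ)² = 675.6000
r_2 = 199.5378 / 675.6000 = 0.295

0.295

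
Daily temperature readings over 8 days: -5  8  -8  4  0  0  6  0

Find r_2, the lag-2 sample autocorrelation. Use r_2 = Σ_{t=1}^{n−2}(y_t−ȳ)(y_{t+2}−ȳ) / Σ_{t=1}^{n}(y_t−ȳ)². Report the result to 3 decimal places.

Mean ȳ = (-5 + 8 − 8 + 4 + 0 + 0 + 6 + 0)/8 = 0.6250
Deviations from mean: -5.6250, 7.3750, -8.6250, 3.3750, -0.6250, -0.6250, 5.3750, -0.6250
Σ(y_t−ȳ)(y_{t+2}−ȳ) = (48.5156) + (24.8906) + (5.3906) + (-2.1094) + (-3.3594) + (0.3906) = 73.7188
Denominator Σ(y_t−ȳ)² = 201.8750
r_2 = 73.7188 / 201.8750 = 0.365

0.365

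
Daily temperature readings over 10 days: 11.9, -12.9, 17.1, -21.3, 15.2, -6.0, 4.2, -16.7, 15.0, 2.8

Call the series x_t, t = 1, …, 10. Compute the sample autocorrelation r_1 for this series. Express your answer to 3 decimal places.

Mean x̄ = (11.9 − 12.9 + 17.1 − 21.3 + 15.2 − 6.0 + 4.2 − 16.7 + 15.0 + 2.8)/10 = 0.9300
Numerator Σ_{t=1}^{9}(x_t−x̄)(x_{t+1}−x̄) = -1452.9729
Denominator Σ(x_t−x̄)² = 1841.8810
r_1 = -1452.9729 / 1841.8810 = -0.789

-0.789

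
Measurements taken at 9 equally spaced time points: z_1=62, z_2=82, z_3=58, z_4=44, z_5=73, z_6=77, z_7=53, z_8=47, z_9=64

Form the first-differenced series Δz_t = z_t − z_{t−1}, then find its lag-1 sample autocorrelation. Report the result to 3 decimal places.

-0.164

First differences Δz: 20, -24, -14, 29, 4, -24, -6, 17
Mean of differences = 0.2500
Numerator Σ(Δz_t−Δz̄)(Δz_{t+1}−Δz̄) = -479.3125
Denominator Σ(Δz_t−Δz̄)² = 2929.5000
r_1(Δz) = -479.3125 / 2929.5000 = -0.164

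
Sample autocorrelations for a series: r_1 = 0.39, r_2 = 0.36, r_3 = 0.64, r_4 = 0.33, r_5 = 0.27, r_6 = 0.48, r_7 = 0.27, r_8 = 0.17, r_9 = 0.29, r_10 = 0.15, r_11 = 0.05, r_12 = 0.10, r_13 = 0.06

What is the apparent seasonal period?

The largest autocorrelation is r_3 = 0.64, with a weaker echo at lag 6 (0.48); the remaining lags stay at or below 0.39. The elevated value at lag 1 (0.39), dropping to 0.36 at lag 2, reflects decaying short-term dependence rather than seasonality.
The dominant spike at lag 3 indicates a seasonal period of 3.

3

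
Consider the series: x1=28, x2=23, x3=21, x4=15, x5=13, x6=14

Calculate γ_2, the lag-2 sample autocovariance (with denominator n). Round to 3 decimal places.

Mean x̄ = (28 + 23 + 21 + 15 + 13 + 14)/6 = 19.0000
Σ_{t=1}^{4}(x_t−x̄)(x_{t+2}−x̄) = 10.0000
γ_2 = 10.0000 / 6 = 1.667

1.667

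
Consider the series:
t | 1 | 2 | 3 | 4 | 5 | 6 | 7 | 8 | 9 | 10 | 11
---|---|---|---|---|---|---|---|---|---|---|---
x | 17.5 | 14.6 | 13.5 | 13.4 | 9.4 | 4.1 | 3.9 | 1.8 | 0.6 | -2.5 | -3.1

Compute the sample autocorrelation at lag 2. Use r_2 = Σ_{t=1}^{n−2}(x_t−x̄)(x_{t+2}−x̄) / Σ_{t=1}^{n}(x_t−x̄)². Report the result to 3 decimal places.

0.476

Mean x̄ = (17.5 + 14.6 + 13.5 + 13.4 + 9.4 + 4.1 + 3.9 + 1.8 + 0.6 − 2.5 − 3.1)/11 = 6.6545
Numerator Σ_{t=1}^{9}(x_t−x̄)(x_{t+2}−x̄) = 254.4168
Denominator Σ(x_t−x̄)² = 533.9473
r_2 = 254.4168 / 533.9473 = 0.476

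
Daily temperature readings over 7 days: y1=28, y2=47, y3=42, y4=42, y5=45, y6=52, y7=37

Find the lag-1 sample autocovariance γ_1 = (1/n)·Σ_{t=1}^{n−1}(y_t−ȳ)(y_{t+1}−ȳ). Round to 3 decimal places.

-12.493

Mean ȳ = (28 + 47 + 42 + 42 + 45 + 52 + 37)/7 = 41.8571
Σ_{t=1}^{6}(y_t−ȳ)(y_{t+1}−ȳ) = -87.4490
γ_1 = -87.4490 / 7 = -12.493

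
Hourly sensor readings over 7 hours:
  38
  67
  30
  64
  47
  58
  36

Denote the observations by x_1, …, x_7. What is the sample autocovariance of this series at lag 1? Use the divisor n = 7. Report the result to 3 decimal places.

Mean x̄ = (38 + 67 + 30 + 64 + 47 + 58 + 36)/7 = 48.5714
Deviations: -10.5714, 18.4286, -18.5714, 15.4286, -1.5714, 9.4286, -12.5714
Σ_{t=1}^{6}(x_t−x̄)(x_{t+1}−x̄) = -981.1837
γ_1 = -981.1837 / 7 = -140.169

-140.169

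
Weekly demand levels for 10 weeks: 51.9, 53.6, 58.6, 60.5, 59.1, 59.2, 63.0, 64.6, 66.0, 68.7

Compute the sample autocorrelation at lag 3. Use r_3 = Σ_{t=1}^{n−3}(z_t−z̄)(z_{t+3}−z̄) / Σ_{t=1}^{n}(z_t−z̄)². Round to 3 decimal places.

0.079

Mean z̄ = (51.9 + 53.6 + 58.6 + 60.5 + 59.1 + 59.2 + 63.0 + 64.6 + 66.0 + 68.7)/10 = 60.5200
Numerator Σ_{t=1}^{7}(z_t−z̄)(z_{t+3}−z̄) = 19.7428
Denominator Σ(z_t−z̄)² = 249.3760
r_3 = 19.7428 / 249.3760 = 0.079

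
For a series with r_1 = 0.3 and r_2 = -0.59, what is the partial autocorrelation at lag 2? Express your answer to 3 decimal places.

-0.747

φ_{22} = (r_2 − r_1²) / (1 − r_1²)
r_1² = (0.3)² = 0.09
Numerator = -0.59 − 0.0900 = -0.6800; denominator = 1 − 0.0900 = 0.9100
φ_{22} = -0.6800 / 0.9100 = -0.747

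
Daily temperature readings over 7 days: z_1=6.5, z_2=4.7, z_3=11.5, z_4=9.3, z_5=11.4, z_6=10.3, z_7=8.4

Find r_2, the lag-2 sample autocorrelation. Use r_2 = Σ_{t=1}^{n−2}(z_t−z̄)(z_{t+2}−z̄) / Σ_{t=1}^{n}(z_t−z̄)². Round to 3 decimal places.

Mean z̄ = (6.5 + 4.7 + 11.5 + 9.3 + 11.4 + 10.3 + 8.4)/7 = 8.8714
Deviations from mean: -2.3714, -4.1714, 2.6286, 0.4286, 2.5286, 1.4286, -0.4714
Numerator Σ_{t=1}^{5}(z_t−z̄)(z_{t+2}−z̄) = -1.9545
Denominator Σ(z_t−z̄)² = 38.7743
r_2 = -1.9545 / 38.7743 = -0.050

-0.050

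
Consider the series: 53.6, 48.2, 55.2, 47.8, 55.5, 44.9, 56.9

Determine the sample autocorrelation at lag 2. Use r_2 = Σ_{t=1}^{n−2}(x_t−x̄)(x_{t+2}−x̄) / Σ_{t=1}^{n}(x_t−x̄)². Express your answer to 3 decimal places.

0.609

Mean x̄ = (53.6 + 48.2 + 55.2 + 47.8 + 55.5 + 44.9 + 56.9)/7 = 51.7286
Deviations from mean: 1.8714, -3.5286, 3.4714, -3.9286, 3.7714, -6.8286, 5.1714
Numerator Σ_{t=1}^{5}(x_t−x̄)(x_{t+2}−x̄) = 79.7812
Denominator Σ(x_t−x̄)² = 131.0343
r_2 = 79.7812 / 131.0343 = 0.609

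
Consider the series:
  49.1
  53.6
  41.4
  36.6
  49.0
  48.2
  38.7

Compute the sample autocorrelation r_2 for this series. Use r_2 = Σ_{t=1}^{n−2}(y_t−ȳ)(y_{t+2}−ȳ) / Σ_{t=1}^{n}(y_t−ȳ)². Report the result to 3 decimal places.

-0.633

Mean ȳ = (49.1 + 53.6 + 41.4 + 36.6 + 49.0 + 48.2 + 38.7)/7 = 45.2286
Numerator Σ_{t=1}^{5}(y_t−ȳ)(y_{t+2}−ȳ) = -151.7559
Denominator Σ(y_t−ȳ)² = 239.8543
r_2 = -151.7559 / 239.8543 = -0.633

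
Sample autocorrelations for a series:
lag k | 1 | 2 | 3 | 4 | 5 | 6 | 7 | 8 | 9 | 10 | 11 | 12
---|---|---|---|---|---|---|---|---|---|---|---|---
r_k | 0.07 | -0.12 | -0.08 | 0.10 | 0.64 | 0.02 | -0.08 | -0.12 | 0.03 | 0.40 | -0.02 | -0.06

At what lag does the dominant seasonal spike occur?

5

The largest autocorrelation is r_5 = 0.64, with a weaker echo at lag 10 (0.40); the remaining lags stay at or below 0.10.
The dominant spike at lag 5 indicates a seasonal period of 5.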